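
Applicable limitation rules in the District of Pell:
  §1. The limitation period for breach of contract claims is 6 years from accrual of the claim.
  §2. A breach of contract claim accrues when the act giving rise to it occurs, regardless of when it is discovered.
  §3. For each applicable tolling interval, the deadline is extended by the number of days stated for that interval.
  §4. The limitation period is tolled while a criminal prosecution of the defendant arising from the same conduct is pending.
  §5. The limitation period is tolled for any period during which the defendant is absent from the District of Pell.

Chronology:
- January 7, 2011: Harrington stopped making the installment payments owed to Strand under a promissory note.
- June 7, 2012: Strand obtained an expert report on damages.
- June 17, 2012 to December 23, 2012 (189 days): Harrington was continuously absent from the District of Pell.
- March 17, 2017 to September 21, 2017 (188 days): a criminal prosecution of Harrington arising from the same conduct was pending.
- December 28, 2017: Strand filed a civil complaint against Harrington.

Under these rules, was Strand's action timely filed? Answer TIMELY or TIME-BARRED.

The claim accrued on January 7, 2011, the date of the act.
The untolled deadline — 6 years after January 7, 2011 — is January 7, 2017.
The defendant's absence from the jurisdiction from June 17, 2012 to December 23, 2012 tolled the period for 189 days, extending the deadline to July 15, 2017.
The period was tolled for 188 days by the pending criminal prosecution (March 17, 2017 to September 21, 2017), pushing the deadline to January 19, 2018.
None of the other events listed affects the running of the period under the stated rules.
Strand filed on December 28, 2017, before the January 19, 2018 deadline, so the action is timely.

TIMELY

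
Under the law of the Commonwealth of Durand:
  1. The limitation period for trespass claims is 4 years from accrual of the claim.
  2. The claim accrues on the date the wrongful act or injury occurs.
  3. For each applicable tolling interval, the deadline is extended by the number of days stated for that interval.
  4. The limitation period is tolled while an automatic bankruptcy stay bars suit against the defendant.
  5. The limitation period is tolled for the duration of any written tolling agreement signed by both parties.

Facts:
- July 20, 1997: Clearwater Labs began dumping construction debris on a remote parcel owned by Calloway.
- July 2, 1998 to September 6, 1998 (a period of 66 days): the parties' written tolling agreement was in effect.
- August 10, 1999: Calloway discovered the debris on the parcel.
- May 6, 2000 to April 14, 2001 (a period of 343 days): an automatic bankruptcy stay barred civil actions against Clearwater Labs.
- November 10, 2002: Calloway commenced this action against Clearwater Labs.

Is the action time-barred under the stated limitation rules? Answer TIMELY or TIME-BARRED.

Because the rule ties accrual to occurrence, the claim accrued on July 20, 1997, not on the August 10, 1999 discovery date.
Adding the 4 years base period to July 20, 1997 gives a deadline of July 20, 2001, before any tolling.
Because the written tolling agreement ran from July 2, 1998 to September 6, 1998, the deadline is extended by 66 days to September 24, 2001.
Because the automatic bankruptcy stay ran from May 6, 2000 to April 14, 2001, the deadline is extended by 343 days to September 2, 2002.
Calloway filed on November 10, 2002, after the September 2, 2002 deadline, so the action is time-barred.

TIME-BARRED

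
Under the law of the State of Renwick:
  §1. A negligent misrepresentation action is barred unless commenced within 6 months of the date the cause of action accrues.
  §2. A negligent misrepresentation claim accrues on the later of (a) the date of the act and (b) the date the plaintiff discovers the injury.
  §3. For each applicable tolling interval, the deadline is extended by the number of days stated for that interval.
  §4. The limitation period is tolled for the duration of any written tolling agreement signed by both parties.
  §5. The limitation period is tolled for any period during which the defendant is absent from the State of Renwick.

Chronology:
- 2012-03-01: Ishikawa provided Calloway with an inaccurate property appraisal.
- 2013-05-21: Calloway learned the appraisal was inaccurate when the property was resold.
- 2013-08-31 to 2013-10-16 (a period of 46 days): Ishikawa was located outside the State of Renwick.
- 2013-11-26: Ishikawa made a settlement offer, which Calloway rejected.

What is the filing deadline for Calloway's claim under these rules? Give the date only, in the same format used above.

2014-01-06

The claim accrued on 2013-05-21 — the later of the 2012-03-01 act and the 2013-05-21 discovery.
The untolled deadline — 6 months after 2013-05-21 — is 2013-11-21.
The defendant's absence from the jurisdiction from 2013-08-31 to 2013-10-16 tolled the period for 46 days, extending the deadline to 2014-01-06.
Nothing else in the chronology tolls or restarts the period.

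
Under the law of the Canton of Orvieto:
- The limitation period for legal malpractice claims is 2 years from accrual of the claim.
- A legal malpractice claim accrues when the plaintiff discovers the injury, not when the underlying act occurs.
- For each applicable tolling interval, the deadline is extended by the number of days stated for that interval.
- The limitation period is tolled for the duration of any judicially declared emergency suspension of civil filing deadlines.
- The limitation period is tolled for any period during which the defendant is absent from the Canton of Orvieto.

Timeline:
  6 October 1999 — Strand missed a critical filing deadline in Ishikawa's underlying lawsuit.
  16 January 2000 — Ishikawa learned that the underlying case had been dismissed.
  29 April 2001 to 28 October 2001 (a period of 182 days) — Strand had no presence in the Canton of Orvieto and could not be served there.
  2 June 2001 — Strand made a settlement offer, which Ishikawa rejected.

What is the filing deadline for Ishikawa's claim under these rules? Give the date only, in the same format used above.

Accrual is tied to discovery, so the period began on 16 January 2000 rather than on 6 October 1999 when the act occurred.
Adding the 2 years base period to 16 January 2000 gives a deadline of 16 January 2002, before any tolling.
The period was tolled for 182 days by the defendant's absence from the jurisdiction (29 April 2001 to 28 October 2001), pushing the deadline to 17 July 2002.
Nothing else in the chronology tolls or restarts the period.

17 July 2002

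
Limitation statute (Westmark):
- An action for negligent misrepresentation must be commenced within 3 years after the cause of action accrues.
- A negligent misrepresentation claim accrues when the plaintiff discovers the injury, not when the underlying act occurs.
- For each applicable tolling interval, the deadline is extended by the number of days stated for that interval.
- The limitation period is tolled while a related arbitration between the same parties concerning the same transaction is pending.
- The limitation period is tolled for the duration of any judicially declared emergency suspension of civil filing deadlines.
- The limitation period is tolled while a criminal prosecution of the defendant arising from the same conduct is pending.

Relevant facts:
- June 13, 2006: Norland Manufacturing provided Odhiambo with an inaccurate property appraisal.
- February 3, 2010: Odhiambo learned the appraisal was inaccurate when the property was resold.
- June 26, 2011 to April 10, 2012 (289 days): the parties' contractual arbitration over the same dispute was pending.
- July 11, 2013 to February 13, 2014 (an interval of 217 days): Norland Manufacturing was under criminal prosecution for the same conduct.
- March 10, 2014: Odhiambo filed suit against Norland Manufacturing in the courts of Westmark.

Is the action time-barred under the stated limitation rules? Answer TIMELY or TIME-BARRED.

Accrual is tied to discovery, so the period began on February 3, 2010 rather than on June 13, 2006 when the act occurred.
3 years from February 3, 2010 is February 3, 2013.
Because the pending related arbitration ran from June 26, 2011 to April 10, 2012, the deadline is extended by 289 days to November 19, 2013.
Because the pending criminal prosecution ran from July 11, 2013 to February 13, 2014, the deadline is extended by 217 days to June 24, 2014.
The March 10, 2014 filing precedes the June 24, 2014 deadline; the claim is timely.

TIMELY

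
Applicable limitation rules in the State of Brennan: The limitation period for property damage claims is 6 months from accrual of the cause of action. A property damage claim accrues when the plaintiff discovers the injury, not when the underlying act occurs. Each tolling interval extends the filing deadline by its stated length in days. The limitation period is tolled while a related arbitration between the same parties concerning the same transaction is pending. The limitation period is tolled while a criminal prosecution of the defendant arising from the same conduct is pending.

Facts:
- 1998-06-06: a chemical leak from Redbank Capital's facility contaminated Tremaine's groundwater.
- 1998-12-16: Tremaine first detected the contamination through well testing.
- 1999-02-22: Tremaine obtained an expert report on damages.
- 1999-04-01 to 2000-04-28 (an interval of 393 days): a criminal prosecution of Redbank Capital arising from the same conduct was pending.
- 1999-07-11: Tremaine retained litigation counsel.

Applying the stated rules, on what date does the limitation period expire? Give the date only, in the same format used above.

2000-07-13

Under the discovery rule, the claim accrued on 1998-12-16, when Tremaine discovered the injury — not on the 1998-06-06 date of the underlying act.
The untolled deadline — 6 months after 1998-12-16 — is 1999-06-16.
Because the pending criminal prosecution ran from 1999-04-01 to 2000-04-28, the deadline is extended by 393 days to 2000-07-13.
Nothing else in the chronology tolls or restarts the period.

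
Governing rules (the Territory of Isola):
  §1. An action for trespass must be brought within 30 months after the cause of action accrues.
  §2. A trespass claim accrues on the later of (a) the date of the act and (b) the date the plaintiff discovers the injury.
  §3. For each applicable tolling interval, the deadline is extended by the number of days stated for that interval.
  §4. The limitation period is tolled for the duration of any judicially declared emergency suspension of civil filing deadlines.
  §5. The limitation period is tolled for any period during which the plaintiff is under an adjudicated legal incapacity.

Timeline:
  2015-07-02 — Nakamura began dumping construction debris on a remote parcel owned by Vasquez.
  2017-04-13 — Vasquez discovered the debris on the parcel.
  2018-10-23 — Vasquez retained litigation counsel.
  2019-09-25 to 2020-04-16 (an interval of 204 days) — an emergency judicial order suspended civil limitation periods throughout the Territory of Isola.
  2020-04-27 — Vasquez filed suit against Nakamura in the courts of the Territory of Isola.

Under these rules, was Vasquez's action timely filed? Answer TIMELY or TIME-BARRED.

TIMELY

Because discovery on 2017-04-13 post-dates the 2015-07-02 act, accrual under the later-of rule falls on 2017-04-13.
Adding the 30 months base period to 2017-04-13 gives a deadline of 2019-10-13, before any tolling.
Because the emergency suspension of filing deadlines ran from 2019-09-25 to 2020-04-16, the deadline is extended by 204 days to 2020-05-04.
The other events in the timeline have no effect on the limitation period under the stated rules.
Vasquez filed on 2020-04-27, before the 2020-05-04 deadline, so the action is timely.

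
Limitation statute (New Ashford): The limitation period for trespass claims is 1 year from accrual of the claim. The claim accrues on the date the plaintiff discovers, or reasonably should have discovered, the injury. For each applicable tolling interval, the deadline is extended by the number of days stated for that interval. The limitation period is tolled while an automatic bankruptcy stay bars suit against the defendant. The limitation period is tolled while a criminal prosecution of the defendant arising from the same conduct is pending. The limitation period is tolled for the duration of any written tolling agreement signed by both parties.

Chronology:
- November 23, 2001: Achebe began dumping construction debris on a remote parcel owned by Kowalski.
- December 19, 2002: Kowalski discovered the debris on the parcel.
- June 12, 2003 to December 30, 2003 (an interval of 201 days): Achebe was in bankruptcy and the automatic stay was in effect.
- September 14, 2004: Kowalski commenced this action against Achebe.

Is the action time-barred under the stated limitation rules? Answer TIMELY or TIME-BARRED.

TIME-BARRED

The claim did not accrue until Kowalski discovered the injury on December 19, 2002; the November 23, 2001 act date does not start the clock under the stated rule.
Adding the 1 year base period to December 19, 2002 gives a deadline of December 19, 2003, before any tolling.
The period was tolled for 201 days by the automatic bankruptcy stay (June 12, 2003 to December 30, 2003), pushing the deadline to July 7, 2004.
The September 14, 2004 filing falls after the July 7, 2004 deadline; the claim is time-barred.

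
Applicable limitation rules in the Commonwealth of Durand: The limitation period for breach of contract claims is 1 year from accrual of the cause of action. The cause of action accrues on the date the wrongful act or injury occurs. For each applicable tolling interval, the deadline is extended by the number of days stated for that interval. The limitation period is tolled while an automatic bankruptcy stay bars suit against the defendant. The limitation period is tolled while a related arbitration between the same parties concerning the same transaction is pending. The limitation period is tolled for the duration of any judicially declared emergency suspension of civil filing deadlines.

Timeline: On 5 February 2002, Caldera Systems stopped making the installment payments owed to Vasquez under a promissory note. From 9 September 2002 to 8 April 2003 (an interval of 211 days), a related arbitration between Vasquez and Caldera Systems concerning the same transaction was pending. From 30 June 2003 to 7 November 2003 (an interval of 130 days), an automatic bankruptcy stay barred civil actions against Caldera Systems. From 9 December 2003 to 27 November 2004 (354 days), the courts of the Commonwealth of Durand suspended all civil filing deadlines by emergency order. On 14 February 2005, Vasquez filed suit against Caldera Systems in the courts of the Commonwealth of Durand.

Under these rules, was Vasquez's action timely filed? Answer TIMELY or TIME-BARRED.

TIME-BARRED

The claim accrued on 5 February 2002, when the wrongful act occurred.
The untolled deadline — 1 year after 5 February 2002 — is 5 February 2003.
Because the pending related arbitration ran from 9 September 2002 to 8 April 2003, the deadline is extended by 211 days to 4 September 2003.
Because the automatic bankruptcy stay ran from 30 June 2003 to 7 November 2003, the deadline is extended by 130 days to 12 January 2004.
The emergency suspension of filing deadlines from 9 December 2003 to 27 November 2004 tolled the period for 354 days, extending the deadline to 31 December 2004.
The 14 February 2005 filing falls after the 31 December 2004 deadline; the claim is time-barred.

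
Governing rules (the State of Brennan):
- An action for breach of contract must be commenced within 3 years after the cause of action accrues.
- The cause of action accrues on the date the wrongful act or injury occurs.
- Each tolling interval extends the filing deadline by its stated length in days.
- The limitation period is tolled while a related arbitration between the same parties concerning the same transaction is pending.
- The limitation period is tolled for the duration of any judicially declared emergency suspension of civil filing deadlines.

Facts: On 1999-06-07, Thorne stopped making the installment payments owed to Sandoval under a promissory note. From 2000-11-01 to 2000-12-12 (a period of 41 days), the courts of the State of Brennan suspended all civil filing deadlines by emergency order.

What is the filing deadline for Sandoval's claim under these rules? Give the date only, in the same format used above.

The claim accrued on 1999-06-07, when the wrongful act occurred.
The untolled deadline — 3 years after 1999-06-07 — is 2002-06-07.
The period was tolled for 41 days by the emergency suspension of filing deadlines (2000-11-01 to 2000-12-12), pushing the deadline to 2002-07-18.

2002-07-18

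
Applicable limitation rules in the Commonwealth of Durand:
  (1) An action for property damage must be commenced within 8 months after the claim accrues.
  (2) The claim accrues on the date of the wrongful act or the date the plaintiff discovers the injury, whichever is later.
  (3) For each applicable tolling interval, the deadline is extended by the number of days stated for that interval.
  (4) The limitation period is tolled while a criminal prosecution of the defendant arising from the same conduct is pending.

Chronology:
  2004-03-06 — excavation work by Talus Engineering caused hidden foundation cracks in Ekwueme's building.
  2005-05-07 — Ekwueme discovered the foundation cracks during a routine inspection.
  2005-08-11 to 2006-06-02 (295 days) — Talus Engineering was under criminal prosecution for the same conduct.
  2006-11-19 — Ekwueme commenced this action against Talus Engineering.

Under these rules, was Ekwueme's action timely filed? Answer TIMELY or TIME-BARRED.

TIME-BARRED

Because discovery on 2005-05-07 post-dates the 2004-03-06 act, accrual under the later-of rule falls on 2005-05-07.
The untolled deadline — 8 months after 2005-05-07 — is 2006-01-07.
Because the pending criminal prosecution ran from 2005-08-11 to 2006-06-02, the deadline is extended by 295 days to 2006-10-29.
The 2006-11-19 filing falls after the 2006-10-29 deadline; the claim is time-barred.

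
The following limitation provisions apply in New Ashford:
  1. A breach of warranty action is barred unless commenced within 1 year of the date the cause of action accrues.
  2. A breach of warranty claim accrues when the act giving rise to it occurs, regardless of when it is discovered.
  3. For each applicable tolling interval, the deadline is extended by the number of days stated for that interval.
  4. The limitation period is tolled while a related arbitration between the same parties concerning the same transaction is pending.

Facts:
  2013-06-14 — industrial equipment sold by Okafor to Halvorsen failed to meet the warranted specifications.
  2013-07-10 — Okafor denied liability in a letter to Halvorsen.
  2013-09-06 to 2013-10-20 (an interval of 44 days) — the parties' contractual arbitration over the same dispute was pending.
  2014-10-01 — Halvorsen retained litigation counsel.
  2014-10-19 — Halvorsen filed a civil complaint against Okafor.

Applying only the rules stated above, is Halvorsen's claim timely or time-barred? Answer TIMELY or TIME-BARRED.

TIME-BARRED

The limitation period began to run on 2013-06-14.
Adding the 1 year base period to 2013-06-14 gives a deadline of 2014-06-14, before any tolling.
The pending related arbitration from 2013-09-06 to 2013-10-20 tolled the period for 44 days, extending the deadline to 2014-07-28.
The other events in the timeline have no effect on the limitation period under the stated rules.
Halvorsen filed on 2014-10-19, after the 2014-07-28 deadline, so the action is time-barred.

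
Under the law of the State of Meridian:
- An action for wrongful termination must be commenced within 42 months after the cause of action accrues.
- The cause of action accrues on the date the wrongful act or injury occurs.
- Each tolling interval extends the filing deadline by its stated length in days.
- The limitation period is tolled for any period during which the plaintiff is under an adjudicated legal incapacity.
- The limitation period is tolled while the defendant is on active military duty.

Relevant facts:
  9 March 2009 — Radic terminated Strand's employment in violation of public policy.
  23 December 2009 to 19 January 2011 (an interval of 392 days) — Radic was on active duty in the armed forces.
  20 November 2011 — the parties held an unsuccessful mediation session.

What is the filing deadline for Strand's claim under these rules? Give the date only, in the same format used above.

The claim accrued on 9 March 2009, when the wrongful act occurred.
The untolled deadline — 42 months after 9 March 2009 — is 9 September 2012.
Because the defendant's active military service ran from 23 December 2009 to 19 January 2011, the deadline is extended by 392 days to 6 October 2013.
The other events in the timeline have no effect on the limitation period under the stated rules.

6 October 2013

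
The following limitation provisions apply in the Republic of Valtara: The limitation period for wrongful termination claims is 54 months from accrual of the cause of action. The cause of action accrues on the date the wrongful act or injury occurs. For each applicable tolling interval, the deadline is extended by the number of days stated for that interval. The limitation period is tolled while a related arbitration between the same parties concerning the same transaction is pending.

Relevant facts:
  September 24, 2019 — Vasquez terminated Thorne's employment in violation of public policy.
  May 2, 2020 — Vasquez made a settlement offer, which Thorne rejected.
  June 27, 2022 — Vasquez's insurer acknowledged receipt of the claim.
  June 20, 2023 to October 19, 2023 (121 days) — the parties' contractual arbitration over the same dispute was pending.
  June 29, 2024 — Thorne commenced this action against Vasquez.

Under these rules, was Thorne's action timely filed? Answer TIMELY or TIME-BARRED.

The cause of action accrued on September 24, 2019, the date of the act.
The untolled deadline — 54 months after September 24, 2019 — is March 24, 2024.
The pending related arbitration from June 20, 2023 to October 19, 2023 tolled the period for 121 days, extending the deadline to July 23, 2024.
None of the other events listed affects the running of the period under the stated rules.
Filing on June 29, 2024 beat the July 23, 2024 deadline — the action is timely.

TIMELY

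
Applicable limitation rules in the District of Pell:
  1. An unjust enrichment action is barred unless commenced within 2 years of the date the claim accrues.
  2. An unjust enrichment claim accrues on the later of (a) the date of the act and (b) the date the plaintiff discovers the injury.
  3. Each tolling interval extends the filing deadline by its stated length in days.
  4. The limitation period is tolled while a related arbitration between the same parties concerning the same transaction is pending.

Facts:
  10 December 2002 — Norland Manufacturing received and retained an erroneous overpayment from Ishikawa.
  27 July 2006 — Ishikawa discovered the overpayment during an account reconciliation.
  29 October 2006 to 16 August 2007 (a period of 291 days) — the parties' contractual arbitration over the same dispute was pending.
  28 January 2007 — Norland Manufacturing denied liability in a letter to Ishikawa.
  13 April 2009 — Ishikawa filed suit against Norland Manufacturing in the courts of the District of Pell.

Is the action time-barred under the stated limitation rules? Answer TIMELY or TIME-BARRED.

Because discovery on 27 July 2006 post-dates the 10 December 2002 act, accrual under the later-of rule falls on 27 July 2006.
2 years from 27 July 2006 is 27 July 2008.
Because the pending related arbitration ran from 29 October 2006 to 16 August 2007, the deadline is extended by 291 days to 14 May 2009.
None of the other events listed affects the running of the period under the stated rules.
The 13 April 2009 filing precedes the 14 May 2009 deadline; the claim is timely.

TIMELY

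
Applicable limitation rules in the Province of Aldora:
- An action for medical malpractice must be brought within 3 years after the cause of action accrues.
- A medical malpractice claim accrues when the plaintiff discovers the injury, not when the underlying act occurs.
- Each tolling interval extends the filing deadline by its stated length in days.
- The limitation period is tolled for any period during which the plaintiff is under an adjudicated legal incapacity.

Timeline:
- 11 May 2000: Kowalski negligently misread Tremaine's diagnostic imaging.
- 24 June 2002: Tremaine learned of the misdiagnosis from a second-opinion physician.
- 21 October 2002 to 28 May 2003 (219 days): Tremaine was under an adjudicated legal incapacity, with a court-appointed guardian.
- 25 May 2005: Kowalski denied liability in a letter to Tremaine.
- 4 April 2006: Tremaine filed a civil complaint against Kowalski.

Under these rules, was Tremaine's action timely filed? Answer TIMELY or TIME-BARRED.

Accrual is tied to discovery, so the period began on 24 June 2002 rather than on 11 May 2000 when the act occurred.
The untolled deadline — 3 years after 24 June 2002 — is 24 June 2005.
Because the plaintiff's legal incapacity ran from 21 October 2002 to 28 May 2003, the deadline is extended by 219 days to 29 January 2006.
None of the other events listed affects the running of the period under the stated rules.
Filing on 4 April 2006 missed the 29 January 2006 deadline — the action is time-barred.

TIME-BARRED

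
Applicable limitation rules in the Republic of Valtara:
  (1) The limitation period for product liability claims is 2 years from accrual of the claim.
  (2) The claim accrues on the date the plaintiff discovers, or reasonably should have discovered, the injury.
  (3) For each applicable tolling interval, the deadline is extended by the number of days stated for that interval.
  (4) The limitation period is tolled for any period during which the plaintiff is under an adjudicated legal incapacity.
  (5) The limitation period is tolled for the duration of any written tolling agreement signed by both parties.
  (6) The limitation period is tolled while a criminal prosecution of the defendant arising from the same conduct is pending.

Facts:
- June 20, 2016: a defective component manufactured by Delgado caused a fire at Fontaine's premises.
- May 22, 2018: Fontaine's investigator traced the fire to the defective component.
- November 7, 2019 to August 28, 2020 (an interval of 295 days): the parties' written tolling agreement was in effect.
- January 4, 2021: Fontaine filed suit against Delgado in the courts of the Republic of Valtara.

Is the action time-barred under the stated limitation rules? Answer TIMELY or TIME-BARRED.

The claim did not accrue until Fontaine discovered the injury on May 22, 2018; the June 20, 2016 act date does not start the clock under the stated rule.
The untolled deadline — 2 years after May 22, 2018 — is May 22, 2020.
The period was tolled for 295 days by the written tolling agreement (November 7, 2019 to August 28, 2020), pushing the deadline to March 13, 2021.
Fontaine filed on January 4, 2021, before the March 13, 2021 deadline, so the action is timely.

TIMELY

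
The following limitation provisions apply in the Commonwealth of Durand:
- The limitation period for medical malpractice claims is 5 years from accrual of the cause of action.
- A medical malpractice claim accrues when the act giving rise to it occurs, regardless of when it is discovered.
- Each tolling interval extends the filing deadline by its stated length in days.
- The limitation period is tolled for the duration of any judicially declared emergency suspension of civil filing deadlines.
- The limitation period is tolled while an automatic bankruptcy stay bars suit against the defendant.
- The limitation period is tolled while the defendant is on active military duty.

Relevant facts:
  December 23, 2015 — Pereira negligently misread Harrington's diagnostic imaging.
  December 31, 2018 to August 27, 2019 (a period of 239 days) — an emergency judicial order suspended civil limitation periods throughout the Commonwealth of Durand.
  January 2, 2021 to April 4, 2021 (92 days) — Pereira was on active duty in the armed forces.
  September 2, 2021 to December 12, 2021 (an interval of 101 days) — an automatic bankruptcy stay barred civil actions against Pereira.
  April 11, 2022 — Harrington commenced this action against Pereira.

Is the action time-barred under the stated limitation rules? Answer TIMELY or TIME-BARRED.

TIME-BARRED

The limitation period began to run on December 23, 2015.
The untolled deadline — 5 years after December 23, 2015 — is December 23, 2020.
The period was tolled for 239 days by the emergency suspension of filing deadlines (December 31, 2018 to August 27, 2019), pushing the deadline to August 19, 2021.
The period was tolled for 92 days by the defendant's active military service (January 2, 2021 to April 4, 2021), pushing the deadline to November 19, 2021.
The period was tolled for 101 days by the automatic bankruptcy stay (September 2, 2021 to December 12, 2021), pushing the deadline to February 28, 2022.
The April 11, 2022 filing falls after the February 28, 2022 deadline; the claim is time-barred.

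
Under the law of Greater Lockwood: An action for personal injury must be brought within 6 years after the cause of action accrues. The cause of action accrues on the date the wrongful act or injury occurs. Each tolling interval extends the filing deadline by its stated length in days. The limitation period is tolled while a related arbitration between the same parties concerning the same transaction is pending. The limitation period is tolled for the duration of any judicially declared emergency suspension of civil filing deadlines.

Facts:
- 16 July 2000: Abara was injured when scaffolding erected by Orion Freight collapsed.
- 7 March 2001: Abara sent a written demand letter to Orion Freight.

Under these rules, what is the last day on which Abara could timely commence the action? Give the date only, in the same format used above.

16 July 2006

The cause of action accrued on 16 July 2000, the date of the act.
Adding the 6 years base period to 16 July 2000 gives a deadline of 16 July 2006, before any tolling.
None of the other events listed affects the running of the period under the stated rules.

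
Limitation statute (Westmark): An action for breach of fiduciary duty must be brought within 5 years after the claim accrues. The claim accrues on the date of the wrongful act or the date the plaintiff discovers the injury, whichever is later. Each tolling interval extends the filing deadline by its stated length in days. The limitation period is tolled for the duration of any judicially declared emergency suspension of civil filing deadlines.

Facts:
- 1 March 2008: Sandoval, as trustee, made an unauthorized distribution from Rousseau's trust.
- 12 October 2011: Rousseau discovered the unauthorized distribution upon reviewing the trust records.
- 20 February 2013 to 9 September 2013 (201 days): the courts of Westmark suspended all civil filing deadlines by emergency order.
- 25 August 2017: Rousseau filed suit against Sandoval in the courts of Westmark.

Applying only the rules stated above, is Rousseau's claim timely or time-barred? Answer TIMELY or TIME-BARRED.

TIME-BARRED

The claim accrued on 12 October 2011 — the later of the 1 March 2008 act and the 12 October 2011 discovery.
5 years from 12 October 2011 is 12 October 2016.
Because the emergency suspension of filing deadlines ran from 20 February 2013 to 9 September 2013, the deadline is extended by 201 days to 1 May 2017.
The 25 August 2017 filing falls after the 1 May 2017 deadline; the claim is time-barred.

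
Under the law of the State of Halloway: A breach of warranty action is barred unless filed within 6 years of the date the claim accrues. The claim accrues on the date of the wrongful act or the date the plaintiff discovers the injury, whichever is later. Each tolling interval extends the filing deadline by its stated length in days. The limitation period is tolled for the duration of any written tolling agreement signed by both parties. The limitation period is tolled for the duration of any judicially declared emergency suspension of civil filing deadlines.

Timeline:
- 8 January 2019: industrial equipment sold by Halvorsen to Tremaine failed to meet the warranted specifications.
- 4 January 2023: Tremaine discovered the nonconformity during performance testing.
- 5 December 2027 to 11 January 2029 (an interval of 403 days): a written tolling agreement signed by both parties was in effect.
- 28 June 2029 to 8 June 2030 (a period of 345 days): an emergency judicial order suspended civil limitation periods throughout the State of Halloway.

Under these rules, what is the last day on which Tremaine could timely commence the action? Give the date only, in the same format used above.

Taking the later of the act (8 January 2019) and discovery (4 January 2023), the claim accrued on 4 January 2023.
The untolled deadline — 6 years after 4 January 2023 — is 4 January 2029.
The written tolling agreement from 5 December 2027 to 11 January 2029 tolled the period for 403 days, extending the deadline to 11 February 2030.
The emergency suspension of filing deadlines from 28 June 2029 to 8 June 2030 tolled the period for 345 days, extending the deadline to 22 January 2031.

22 January 2031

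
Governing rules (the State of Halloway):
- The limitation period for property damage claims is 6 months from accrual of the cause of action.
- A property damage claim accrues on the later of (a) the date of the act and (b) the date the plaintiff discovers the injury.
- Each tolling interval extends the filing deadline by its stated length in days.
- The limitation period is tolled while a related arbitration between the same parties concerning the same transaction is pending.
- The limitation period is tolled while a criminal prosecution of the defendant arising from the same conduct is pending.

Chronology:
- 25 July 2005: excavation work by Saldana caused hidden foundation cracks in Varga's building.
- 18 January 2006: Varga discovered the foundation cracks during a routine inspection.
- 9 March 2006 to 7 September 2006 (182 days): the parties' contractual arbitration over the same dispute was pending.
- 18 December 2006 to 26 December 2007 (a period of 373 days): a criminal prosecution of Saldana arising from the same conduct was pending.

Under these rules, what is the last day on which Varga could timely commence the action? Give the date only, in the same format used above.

Because discovery on 18 January 2006 post-dates the 25 July 2005 act, accrual under the later-of rule falls on 18 January 2006.
Adding the 6 months base period to 18 January 2006 gives a deadline of 18 July 2006, before any tolling.
The period was tolled for 182 days by the pending related arbitration (9 March 2006 to 7 September 2006), pushing the deadline to 16 January 2007.
The pending criminal prosecution from 18 December 2006 to 26 December 2007 tolled the period for 373 days, extending the deadline to 24 January 2008.

24 January 2008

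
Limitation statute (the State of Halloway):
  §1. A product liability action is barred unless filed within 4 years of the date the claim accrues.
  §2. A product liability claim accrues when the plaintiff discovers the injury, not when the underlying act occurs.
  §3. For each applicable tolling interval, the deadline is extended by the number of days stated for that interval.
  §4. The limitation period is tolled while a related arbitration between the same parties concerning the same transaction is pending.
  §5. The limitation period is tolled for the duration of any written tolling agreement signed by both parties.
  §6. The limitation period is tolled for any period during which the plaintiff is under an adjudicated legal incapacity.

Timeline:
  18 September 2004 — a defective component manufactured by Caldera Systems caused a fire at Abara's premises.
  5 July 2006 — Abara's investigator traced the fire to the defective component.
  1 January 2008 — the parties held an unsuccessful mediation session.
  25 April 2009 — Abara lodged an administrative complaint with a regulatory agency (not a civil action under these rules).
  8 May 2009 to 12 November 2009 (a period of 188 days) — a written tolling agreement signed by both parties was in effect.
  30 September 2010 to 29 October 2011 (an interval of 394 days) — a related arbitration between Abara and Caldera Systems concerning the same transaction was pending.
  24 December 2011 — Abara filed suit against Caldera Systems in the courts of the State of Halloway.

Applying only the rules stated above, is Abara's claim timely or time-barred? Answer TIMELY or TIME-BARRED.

TIMELY

Under the discovery rule, the claim accrued on 5 July 2006, when Abara discovered the injury — not on the 18 September 2004 date of the underlying act.
Adding the 4 years base period to 5 July 2006 gives a deadline of 5 July 2010, before any tolling.
Because the written tolling agreement ran from 8 May 2009 to 12 November 2009, the deadline is extended by 188 days to 9 January 2011.
The pending related arbitration from 30 September 2010 to 29 October 2011 tolled the period for 394 days, extending the deadline to 7 February 2012.
None of the other events listed affects the running of the period under the stated rules.
Abara filed on 24 December 2011, before the 7 February 2012 deadline, so the action is timely.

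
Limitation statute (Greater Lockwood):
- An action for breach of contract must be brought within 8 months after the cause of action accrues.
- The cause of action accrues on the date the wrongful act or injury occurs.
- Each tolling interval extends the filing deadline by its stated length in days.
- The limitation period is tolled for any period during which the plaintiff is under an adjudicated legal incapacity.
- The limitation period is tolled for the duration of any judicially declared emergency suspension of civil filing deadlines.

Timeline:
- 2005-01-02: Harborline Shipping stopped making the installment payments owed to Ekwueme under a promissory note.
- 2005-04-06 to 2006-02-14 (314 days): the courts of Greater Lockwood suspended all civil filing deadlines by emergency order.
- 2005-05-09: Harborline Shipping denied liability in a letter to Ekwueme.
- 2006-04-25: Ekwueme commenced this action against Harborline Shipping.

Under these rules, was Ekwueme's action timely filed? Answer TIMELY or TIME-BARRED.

The limitation period began to run on 2005-01-02.
The untolled deadline — 8 months after 2005-01-02 — is 2005-09-02.
The period was tolled for 314 days by the emergency suspension of filing deadlines (2005-04-06 to 2006-02-14), pushing the deadline to 2006-07-13.
Nothing else in the chronology tolls or restarts the period.
Filing on 2006-04-25 beat the 2006-07-13 deadline — the action is timely.

TIMELY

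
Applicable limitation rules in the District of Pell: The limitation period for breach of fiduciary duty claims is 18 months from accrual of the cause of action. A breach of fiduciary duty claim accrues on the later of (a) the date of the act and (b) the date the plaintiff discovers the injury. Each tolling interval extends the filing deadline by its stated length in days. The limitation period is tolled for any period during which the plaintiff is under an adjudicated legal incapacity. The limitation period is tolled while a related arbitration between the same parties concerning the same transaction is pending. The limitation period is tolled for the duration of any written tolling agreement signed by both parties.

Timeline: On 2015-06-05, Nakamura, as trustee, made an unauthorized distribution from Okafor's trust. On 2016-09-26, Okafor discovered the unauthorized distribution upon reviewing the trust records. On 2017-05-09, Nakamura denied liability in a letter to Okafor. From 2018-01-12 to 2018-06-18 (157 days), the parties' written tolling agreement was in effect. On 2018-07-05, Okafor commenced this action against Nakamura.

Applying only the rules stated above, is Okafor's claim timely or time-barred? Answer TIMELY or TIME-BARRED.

The claim accrued on 2016-09-26 — the later of the 2015-06-05 act and the 2016-09-26 discovery.
18 months from 2016-09-26 is 2018-03-26.
The period was tolled for 157 days by the written tolling agreement (2018-01-12 to 2018-06-18), pushing the deadline to 2018-08-30.
Nothing else in the chronology tolls or restarts the period.
The 2018-07-05 filing precedes the 2018-08-30 deadline; the claim is timely.

TIMELY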